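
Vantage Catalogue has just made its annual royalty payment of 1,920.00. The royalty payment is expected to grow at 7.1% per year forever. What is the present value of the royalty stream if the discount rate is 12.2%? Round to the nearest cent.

D₁ = D₀ × (1 + g) = 1,920.00 × 1.071 = 2,056.3200
Growing perpetuity: P = D₁ / (r − g) = 2,056.3200 / (0.122 − 0.071) = 40,320.00

40320.00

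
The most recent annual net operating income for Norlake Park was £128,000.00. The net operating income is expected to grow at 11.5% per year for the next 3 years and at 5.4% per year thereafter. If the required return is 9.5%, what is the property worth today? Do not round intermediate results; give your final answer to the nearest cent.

£3872352.20

D_1 = 142720.00000
D_2 = 159132.80000
D_3 = 177433.07200
Terminal value at year 3: TV = D_3×(1+g_2)/(r−g_2) = 187014.45789/0.041 = 4561328.24117
P_0 = D_1/(1+r)^1 + D_2/(1+r)^2 + D_3/(1+r)^3 + TV/(1+r)^3
    = 130337.89954 + 132718.50045 + 135142.58265 + 3474153.22223 = 3872352.20487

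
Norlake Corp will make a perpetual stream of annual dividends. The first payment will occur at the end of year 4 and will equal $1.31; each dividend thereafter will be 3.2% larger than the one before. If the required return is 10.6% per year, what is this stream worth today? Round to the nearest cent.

$13.09

Value at end of year 3: C₁ / (r − g) = $1.31 / (0.106 − 0.032) = $17.7027
Discount to today: PV = $17.7027 / (1 + 0.106)^3 = $17.7027 / 1.352899 = $13.09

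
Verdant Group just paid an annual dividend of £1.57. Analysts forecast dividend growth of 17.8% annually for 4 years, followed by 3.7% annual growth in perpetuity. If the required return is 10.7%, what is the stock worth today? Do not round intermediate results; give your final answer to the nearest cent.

£37.18

D_1 = 1.84946
D_2 = 2.17866
D_3 = 2.56647
D_4 = 3.02330
Terminal value at year 4: TV = D_4×(1+g_2)/(r−g_2) = 3.13516/0.07 = 44.78799
P_0 = D_1/(1+r)^1 + D_2/(1+r)^2 + D_3/(1+r)^3 + D_4/(1+r)^4 + TV/(1+r)^4
    = 1.67070 + 1.77785 + 1.89188 + 2.01322 + 29.82435 = 37.17799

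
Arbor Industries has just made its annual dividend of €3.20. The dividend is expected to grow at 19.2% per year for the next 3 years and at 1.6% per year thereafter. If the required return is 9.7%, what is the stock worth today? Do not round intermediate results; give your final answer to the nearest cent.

€62.86

D_1 = 3.81440
D_2 = 4.54676
D_3 = 5.41974
Terminal value at year 3: TV = D_3×(1+g_2)/(r−g_2) = 5.50646/0.081 = 67.98098
P_0 = D_1/(1+r)^1 + D_2/(1+r)^2 + D_3/(1+r)^3 + TV/(1+r)^3
    = 3.47712 + 3.77824 + 4.10543 + 51.49530 = 62.85608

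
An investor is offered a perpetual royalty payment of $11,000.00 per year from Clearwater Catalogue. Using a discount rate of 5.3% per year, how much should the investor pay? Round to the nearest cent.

Level perpetuity: PV = C / r = $11,000.00 / 0.053 = $207,547.17

$207547.17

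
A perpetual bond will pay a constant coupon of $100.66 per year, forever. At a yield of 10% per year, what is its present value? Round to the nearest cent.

Level perpetuity: PV = C / r = $100.66 / 0.1 = $1,006.60

$1006.60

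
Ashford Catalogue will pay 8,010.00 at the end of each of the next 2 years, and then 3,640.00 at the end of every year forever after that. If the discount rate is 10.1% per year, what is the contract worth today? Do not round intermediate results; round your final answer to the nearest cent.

43613.74

PV of 2-year annuity: 8,010.00 × [1 − (1+0.101)^−2] / 0.101 = 13883.01940
Perpetuity value at year 2: 3,640.00 / 0.101 = 36039.60396
PV of perpetuity: 36039.60396 / (1+0.101)^2 = 29730.71624
Total PV = 13883.01940 + 29730.71624 = 43613.73564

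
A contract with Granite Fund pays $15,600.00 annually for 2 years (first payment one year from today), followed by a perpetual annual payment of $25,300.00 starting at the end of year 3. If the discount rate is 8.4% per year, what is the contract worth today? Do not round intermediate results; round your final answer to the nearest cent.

PV of 2-year annuity: $15,600.00 × [1 − (1+0.084)^−2] / 0.084 = 27667.10693
Perpetuity value at year 2: $25,300.00 / 0.084 = 301190.47619
PV of perpetuity: 301190.47619 / (1+0.084)^2 = 256320.10406
Total PV = 27667.10693 + 256320.10406 = 283987.21098

$283987.21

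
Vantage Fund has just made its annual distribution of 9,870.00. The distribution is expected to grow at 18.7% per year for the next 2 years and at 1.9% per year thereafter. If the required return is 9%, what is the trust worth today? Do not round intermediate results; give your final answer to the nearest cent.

190442.41

D_1 = 11715.69000
D_2 = 13906.52403
Terminal value at year 2: TV = D_2×(1+g_2)/(r−g_2) = 14170.74799/0.071 = 199587.99981
P_0 = D_1/(1+r)^1 + D_2/(1+r)^2 + TV/(1+r)^2
    = 10748.33945 + 11704.84305 + 167989.22634 = 190442.40884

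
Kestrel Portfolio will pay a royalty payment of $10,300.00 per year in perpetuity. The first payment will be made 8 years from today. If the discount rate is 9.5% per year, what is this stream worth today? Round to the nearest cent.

$57440.05

Value at end of year 7: C / r = $10,300.00 / 0.095 = $108,421.0526
Discount to today: PV = $108,421.0526 / (1 + 0.095)^7 = $108,421.0526 / 1.887552 = $57,440.05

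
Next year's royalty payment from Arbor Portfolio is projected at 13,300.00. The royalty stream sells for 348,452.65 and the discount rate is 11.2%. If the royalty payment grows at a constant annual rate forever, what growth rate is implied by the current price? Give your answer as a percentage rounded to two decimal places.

7.38%

P = D₁/(r−g) ⇒ g = r − D₁/P = 0.112 − 13,300.00/348,452.65 = 0.073831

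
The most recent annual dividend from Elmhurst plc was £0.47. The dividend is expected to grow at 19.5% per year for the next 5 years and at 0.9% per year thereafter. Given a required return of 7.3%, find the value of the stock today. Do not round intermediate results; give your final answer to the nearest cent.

D_1 = 0.56165
D_2 = 0.67117
D_3 = 0.80205
D_4 = 0.95845
D_5 = 1.14535
Terminal value at year 5: TV = D_5×(1+g_2)/(r−g_2) = 1.15566/0.064 = 18.05712
P_0 = D_1/(1+r)^1 + D_2/(1+r)^2 + D_3/(1+r)^3 + D_4/(1+r)^4 + D_5/(1+r)^5 + TV/(1+r)^5
    = 0.52344 + 0.58295 + 0.64924 + 0.72305 + 0.80526 + 12.69550 = 15.97945

£15.98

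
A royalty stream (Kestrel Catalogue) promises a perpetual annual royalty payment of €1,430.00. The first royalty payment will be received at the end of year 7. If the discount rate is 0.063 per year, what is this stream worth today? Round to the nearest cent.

Value at end of year 6: C / r = €1,430.00 / 0.063 = €22,698.4127
Discount to today: PV = €22,698.4127 / (1 + 0.063)^6 = €22,698.4127 / 1.442778 = €15,732.43

€15732.43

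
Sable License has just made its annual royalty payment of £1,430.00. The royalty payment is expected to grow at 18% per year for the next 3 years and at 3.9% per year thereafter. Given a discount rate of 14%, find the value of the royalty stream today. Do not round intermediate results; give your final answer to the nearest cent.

D_1 = 1687.40000
D_2 = 1991.13200
D_3 = 2349.53576
Terminal value at year 3: TV = D_3×(1+g_2)/(r−g_2) = 2441.16765/0.101 = 24169.97678
P_0 = D_1/(1+r)^1 + D_2/(1+r)^2 + D_3/(1+r)^3 + TV/(1+r)^3
    = 1480.17544 + 1532.11142 + 1585.86971 + 16314.04587 = 20912.20244

£20912.20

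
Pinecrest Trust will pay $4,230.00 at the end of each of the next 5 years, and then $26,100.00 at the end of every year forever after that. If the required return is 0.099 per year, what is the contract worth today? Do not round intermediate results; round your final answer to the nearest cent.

PV of 5-year annuity: $4,230.00 × [1 − (1+0.099)^−5] / 0.099 = 16076.07627
Perpetuity value at year 5: $26,100.00 / 0.099 = 263636.36364
PV of perpetuity: 263636.36364 / (1+0.099)^5 = 164443.55261
Total PV = 16076.07627 + 164443.55261 = 180519.62888

$180519.63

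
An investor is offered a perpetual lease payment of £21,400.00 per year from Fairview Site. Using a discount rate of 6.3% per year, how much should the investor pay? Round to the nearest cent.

£339682.54

Level perpetuity: PV = C / r = £21,400.00 / 0.063 = £339,682.54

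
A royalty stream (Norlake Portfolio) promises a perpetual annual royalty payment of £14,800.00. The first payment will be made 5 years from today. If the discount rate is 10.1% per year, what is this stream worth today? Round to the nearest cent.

Value at end of year 4: C / r = £14,800.00 / 0.101 = £146,534.6535
Discount to today: PV = £146,534.6535 / (1 + 0.101)^4 = £146,534.6535 / 1.469431 = £99,722.02

£99722.02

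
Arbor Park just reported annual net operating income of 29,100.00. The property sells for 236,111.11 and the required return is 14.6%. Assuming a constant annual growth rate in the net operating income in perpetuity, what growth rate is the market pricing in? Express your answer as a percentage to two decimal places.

2.03%

P = D₀(1+g)/(r−g) ⇒ P(r−g) = D₀(1+g) ⇒ g(P+D₀) = P·r − D₀
g = (P·r − D₀)/(P + D₀) = (236,111.11×0.146 − 29,100.00) / (236,111.11 + 29,100.00) = 0.020256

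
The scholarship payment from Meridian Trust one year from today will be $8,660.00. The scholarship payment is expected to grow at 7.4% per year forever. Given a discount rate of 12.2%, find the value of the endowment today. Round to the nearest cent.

Growing perpetuity: P = D₁ / (r − g) = $8,660.0000 / (0.122 − 0.074) = $180,416.67

$180416.67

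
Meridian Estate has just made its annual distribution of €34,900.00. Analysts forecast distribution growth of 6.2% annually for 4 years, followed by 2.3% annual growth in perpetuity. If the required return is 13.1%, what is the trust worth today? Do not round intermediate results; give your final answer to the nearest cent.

D_1 = 37063.80000
D_2 = 39361.75560
D_3 = 41802.18445
D_4 = 44393.91988
Terminal value at year 4: TV = D_4×(1+g_2)/(r−g_2) = 45414.98004/0.108 = 420509.07445
P_0 = D_1/(1+r)^1 + D_2/(1+r)^2 + D_3/(1+r)^3 + D_4/(1+r)^4 + TV/(1+r)^4
    = 32770.82228 + 30771.54135 + 28894.23246 + 27131.45435 + 256995.16482 = 376563.21525

€376563.22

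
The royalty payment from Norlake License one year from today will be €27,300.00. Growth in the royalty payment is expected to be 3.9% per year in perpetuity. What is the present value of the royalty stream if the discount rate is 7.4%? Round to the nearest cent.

Growing perpetuity: P = D₁ / (r − g) = €27,300.0000 / (0.074 − 0.039) = €780,000.00

€780000.00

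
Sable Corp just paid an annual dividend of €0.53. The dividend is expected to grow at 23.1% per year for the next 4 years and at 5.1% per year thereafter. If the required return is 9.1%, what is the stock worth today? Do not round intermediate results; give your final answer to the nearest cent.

D_1 = 0.65243
D_2 = 0.80314
D_3 = 0.98867
D_4 = 1.21705
Terminal value at year 4: TV = D_4×(1+g_2)/(r−g_2) = 1.27912/0.04 = 31.97796
P_0 = D_1/(1+r)^1 + D_2/(1+r)^2 + D_3/(1+r)^3 + D_4/(1+r)^4 + TV/(1+r)^4
    = 0.59801 + 0.67475 + 0.76133 + 0.85903 + 22.57105 = 25.46418

€25.46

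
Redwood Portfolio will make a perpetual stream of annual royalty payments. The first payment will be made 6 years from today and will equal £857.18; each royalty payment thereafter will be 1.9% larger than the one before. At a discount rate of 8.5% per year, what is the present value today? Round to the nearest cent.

£8637.33

Value at end of year 5: C₁ / (r − g) = £857.18 / (0.085 − 0.019) = £12,987.5758
Discount to today: PV = £12,987.5758 / (1 + 0.085)^5 = £12,987.5758 / 1.503657 = £8,637.33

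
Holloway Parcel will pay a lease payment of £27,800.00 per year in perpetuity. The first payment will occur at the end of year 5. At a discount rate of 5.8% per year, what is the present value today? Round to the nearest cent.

Value at end of year 4: C / r = £27,800.00 / 0.058 = £479,310.3448
Discount to today: PV = £479,310.3448 / (1 + 0.058)^4 = £479,310.3448 / 1.252976 = £382,537.60

£382537.60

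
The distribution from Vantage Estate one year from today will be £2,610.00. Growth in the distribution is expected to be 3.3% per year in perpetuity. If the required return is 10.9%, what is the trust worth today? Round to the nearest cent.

£34342.11

Growing perpetuity: P = D₁ / (r − g) = £2,610.0000 / (0.109 − 0.033) = £34,342.11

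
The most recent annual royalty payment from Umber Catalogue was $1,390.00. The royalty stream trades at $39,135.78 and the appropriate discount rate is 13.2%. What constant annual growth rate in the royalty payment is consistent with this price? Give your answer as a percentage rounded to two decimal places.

P = D₀(1+g)/(r−g) ⇒ P(r−g) = D₀(1+g) ⇒ g(P+D₀) = P·r − D₀
g = (P·r − D₀)/(P + D₀) = ($39,135.78×0.132 − $1,390.00) / ($39,135.78 + $1,390.00) = 0.093173

9.32%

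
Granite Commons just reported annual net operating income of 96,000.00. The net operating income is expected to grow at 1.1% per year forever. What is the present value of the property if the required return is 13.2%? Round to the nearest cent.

D₁ = D₀ × (1 + g) = 96,000.00 × 1.011 = 97,056.0000
Growing perpetuity: P = D₁ / (r − g) = 97,056.0000 / (0.132 − 0.011) = 802,115.70

802115.70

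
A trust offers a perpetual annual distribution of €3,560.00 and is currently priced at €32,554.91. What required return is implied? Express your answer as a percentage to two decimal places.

P = C/r ⇒ r = C/P = €3,560.00/€32,554.91 = 0.109354

10.94%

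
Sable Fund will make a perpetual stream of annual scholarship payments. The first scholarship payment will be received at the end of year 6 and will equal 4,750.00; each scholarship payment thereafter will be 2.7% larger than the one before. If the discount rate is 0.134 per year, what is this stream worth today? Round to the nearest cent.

Value at end of year 5: C₁ / (r − g) = 4,750.00 / (0.134 − 0.027) = 44,392.5234
Discount to today: PV = 44,392.5234 / (1 + 0.134)^5 = 44,392.5234 / 1.875276 = 23,672.52

23672.52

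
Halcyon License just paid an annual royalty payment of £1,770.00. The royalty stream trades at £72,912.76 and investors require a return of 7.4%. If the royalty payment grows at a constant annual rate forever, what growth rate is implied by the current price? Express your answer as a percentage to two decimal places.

4.85%

P = D₀(1+g)/(r−g) ⇒ P(r−g) = D₀(1+g) ⇒ g(P+D₀) = P·r − D₀
g = (P·r − D₀)/(P + D₀) = (£72,912.76×0.074 − £1,770.00) / (£72,912.76 + £1,770.00) = 0.048546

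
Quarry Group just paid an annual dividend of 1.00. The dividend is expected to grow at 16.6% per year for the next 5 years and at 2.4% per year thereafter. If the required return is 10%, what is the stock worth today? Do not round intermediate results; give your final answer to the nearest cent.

D_1 = 1.16600
D_2 = 1.35956
D_3 = 1.58524
D_4 = 1.84839
D_5 = 2.15523
Terminal value at year 5: TV = D_5×(1+g_2)/(r−g_2) = 2.20695/0.076 = 29.03883
P_0 = D_1/(1+r)^1 + D_2/(1+r)^2 + D_3/(1+r)^3 + D_4/(1+r)^4 + D_5/(1+r)^5 + TV/(1+r)^5
    = 1.06000 + 1.12360 + 1.19102 + 1.26248 + 1.33823 + 18.03083 = 24.00615

24.01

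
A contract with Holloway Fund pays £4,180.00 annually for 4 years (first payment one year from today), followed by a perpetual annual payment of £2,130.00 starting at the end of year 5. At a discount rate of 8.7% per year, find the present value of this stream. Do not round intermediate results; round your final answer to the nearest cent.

£31168.15

PV of 4-year annuity: £4,180.00 × [1 − (1+0.087)^−4] / 0.087 = 13631.68394
Perpetuity value at year 4: £2,130.00 / 0.087 = 24482.75862
PV of perpetuity: 24482.75862 / (1+0.087)^4 = 17536.46991
Total PV = 13631.68394 + 17536.46991 = 31168.15386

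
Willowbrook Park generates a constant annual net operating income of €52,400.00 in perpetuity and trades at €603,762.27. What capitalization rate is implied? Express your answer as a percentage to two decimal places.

8.68%

P = C/r ⇒ r = C/P = €52,400.00/€603,762.27 = 0.086789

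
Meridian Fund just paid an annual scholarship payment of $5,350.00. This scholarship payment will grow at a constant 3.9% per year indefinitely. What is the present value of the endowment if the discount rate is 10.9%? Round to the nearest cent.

D₁ = D₀ × (1 + g) = $5,350.00 × 1.039 = $5,558.6500
Growing perpetuity: P = D₁ / (r − g) = $5,558.6500 / (0.109 − 0.039) = $79,409.29

$79409.29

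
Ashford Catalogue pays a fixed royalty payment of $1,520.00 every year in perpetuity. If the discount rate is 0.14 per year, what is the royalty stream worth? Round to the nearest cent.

Level perpetuity: PV = C / r = $1,520.00 / 0.14 = $10,857.14

$10857.14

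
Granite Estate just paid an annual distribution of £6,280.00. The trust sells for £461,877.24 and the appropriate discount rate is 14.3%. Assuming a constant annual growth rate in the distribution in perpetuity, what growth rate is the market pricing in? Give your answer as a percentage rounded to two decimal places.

12.77%

P = D₀(1+g)/(r−g) ⇒ P(r−g) = D₀(1+g) ⇒ g(P+D₀) = P·r − D₀
g = (P·r − D₀)/(P + D₀) = (£461,877.24×0.143 − £6,280.00) / (£461,877.24 + £6,280.00) = 0.127667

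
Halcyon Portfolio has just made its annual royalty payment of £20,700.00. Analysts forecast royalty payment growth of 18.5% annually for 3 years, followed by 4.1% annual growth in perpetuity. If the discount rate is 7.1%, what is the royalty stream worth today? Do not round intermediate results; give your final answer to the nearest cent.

£1049224.15

D_1 = 24529.50000
D_2 = 29067.45750
D_3 = 34444.93714
Terminal value at year 3: TV = D_3×(1+g_2)/(r−g_2) = 35857.17956/0.03 = 1195239.31867
P_0 = D_1/(1+r)^1 + D_2/(1+r)^2 + D_3/(1+r)^3 + TV/(1+r)^3
    = 22903.36134 + 25341.25415 + 28038.64255 + 972940.89633 = 1049224.15437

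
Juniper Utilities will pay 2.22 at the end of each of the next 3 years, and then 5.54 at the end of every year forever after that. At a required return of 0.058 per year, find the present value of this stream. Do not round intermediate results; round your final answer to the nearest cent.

PV of 3-year annuity: 2.22 × [1 − (1+0.058)^−3] / 0.058 = 5.95611
Perpetuity value at year 3: 5.54 / 0.058 = 95.51724
PV of perpetuity: 95.51724 / (1+0.058)^3 = 80.65379
Total PV = 5.95611 + 80.65379 = 86.60990

86.61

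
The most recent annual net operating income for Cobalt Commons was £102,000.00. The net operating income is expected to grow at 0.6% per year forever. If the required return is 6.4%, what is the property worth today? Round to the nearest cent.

£1769172.41

D₁ = D₀ × (1 + g) = £102,000.00 × 1.006 = £102,612.0000
Growing perpetuity: P = D₁ / (r − g) = £102,612.0000 / (0.064 − 0.006) = £1,769,172.41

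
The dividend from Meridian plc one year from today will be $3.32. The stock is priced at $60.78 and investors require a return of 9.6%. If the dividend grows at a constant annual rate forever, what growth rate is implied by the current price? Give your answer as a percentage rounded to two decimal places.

4.14%

P = D₁/(r−g) ⇒ g = r − D₁/P = 0.096 − $3.32/$60.78 = 0.041377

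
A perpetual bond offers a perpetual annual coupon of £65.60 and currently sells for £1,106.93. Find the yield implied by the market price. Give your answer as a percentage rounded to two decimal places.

5.93%

P = C/r ⇒ r = C/P = £65.60/£1,106.93 = 0.059263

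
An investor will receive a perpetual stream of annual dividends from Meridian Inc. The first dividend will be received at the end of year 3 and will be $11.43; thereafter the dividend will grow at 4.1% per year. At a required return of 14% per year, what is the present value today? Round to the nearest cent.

Value at end of year 2: C₁ / (r − g) = $11.43 / (0.14 − 0.041) = $115.4545
Discount to today: PV = $115.4545 / (1 + 0.14)^2 = $115.4545 / 1.299600 = $88.84

$88.84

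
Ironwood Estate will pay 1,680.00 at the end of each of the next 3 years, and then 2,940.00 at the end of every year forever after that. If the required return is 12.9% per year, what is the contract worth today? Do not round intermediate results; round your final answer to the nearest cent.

PV of 3-year annuity: 1,680.00 × [1 − (1+0.129)^−3] / 0.129 = 3973.48157
Perpetuity value at year 3: 2,940.00 / 0.129 = 22790.69767
PV of perpetuity: 22790.69767 / (1+0.129)^3 = 15837.10494
Total PV = 3973.48157 + 15837.10494 = 19810.58650

19810.59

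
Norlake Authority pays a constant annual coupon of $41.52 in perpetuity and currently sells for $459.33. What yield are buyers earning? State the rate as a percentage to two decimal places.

9.04%

P = C/r ⇒ r = C/P = $41.52/$459.33 = 0.090393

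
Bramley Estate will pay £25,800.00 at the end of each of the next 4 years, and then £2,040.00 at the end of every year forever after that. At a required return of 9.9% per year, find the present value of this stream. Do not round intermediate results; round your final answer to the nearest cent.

£96085.39

PV of 4-year annuity: £25,800.00 × [1 − (1+0.099)^−4] / 0.099 = 81959.87749
Perpetuity value at year 4: £2,040.00 / 0.099 = 20606.06061
PV of perpetuity: 20606.06061 / (1+0.099)^4 = 14125.51215
Total PV = 81959.87749 + 14125.51215 = 96085.38964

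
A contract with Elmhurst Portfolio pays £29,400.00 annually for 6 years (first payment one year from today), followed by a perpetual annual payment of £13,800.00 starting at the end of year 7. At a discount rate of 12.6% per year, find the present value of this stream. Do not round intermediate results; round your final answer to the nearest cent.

£172586.49

PV of 6-year annuity: £29,400.00 × [1 − (1+0.126)^−6] / 0.126 = 118848.89911
Perpetuity value at year 6: £13,800.00 / 0.126 = 109523.80952
PV of perpetuity: 109523.80952 / (1+0.126)^6 = 53737.59157
Total PV = 118848.89911 + 53737.59157 = 172586.49069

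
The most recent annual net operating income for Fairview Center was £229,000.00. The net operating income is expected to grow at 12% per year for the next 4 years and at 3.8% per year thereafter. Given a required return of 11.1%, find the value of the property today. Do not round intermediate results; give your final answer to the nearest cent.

£4297693.71

D_1 = 256480.00000
D_2 = 287257.60000
D_3 = 321728.51200
D_4 = 360335.93344
Terminal value at year 4: TV = D_4×(1+g_2)/(r−g_2) = 374028.69891/0.073 = 5123680.80700
P_0 = D_1/(1+r)^1 + D_2/(1+r)^2 + D_3/(1+r)^3 + D_4/(1+r)^4 + TV/(1+r)^4
    = 230855.08551 + 232725.19871 + 234610.46135 + 236510.99614 + 3362991.97249 = 4297693.71420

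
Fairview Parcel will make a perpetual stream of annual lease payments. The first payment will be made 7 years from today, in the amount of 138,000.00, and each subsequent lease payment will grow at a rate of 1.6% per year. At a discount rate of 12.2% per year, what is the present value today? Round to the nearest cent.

Value at end of year 6: C₁ / (r − g) = 138,000.00 / (0.122 − 0.016) = 1,301,886.7925
Discount to today: PV = 1,301,886.7925 / (1 + 0.122)^6 = 1,301,886.7925 / 1.995065 = 652,553.43

652553.43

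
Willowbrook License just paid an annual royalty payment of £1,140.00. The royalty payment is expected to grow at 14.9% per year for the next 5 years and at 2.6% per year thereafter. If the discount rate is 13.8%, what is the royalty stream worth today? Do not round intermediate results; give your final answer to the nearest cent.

D_1 = 1309.86000
D_2 = 1505.02914
D_3 = 1729.27848
D_4 = 1986.94098
D_5 = 2282.99518
Terminal value at year 5: TV = D_5×(1+g_2)/(r−g_2) = 2342.35306/0.112 = 20913.86657
P_0 = D_1/(1+r)^1 + D_2/(1+r)^2 + D_3/(1+r)^3 + D_4/(1+r)^4 + D_5/(1+r)^5 + TV/(1+r)^5
    = 1151.01933 + 1162.14518 + 1173.37857 + 1184.72054 + 1196.17214 + 10957.79125 = 16825.22701

£16825.23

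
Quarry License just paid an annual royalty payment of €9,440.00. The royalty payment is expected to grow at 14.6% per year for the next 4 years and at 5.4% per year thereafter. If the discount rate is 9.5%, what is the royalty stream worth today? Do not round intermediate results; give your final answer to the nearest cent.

D_1 = 10818.24000
D_2 = 12397.70304
D_3 = 14207.76768
D_4 = 16282.10177
Terminal value at year 4: TV = D_4×(1+g_2)/(r−g_2) = 17161.33526/0.041 = 418569.15271
P_0 = D_1/(1+r)^1 + D_2/(1+r)^2 + D_3/(1+r)^3 + D_4/(1+r)^4 + TV/(1+r)^4
    = 9879.67123 + 10339.82030 + 10821.40098 + 11325.41143 + 291145.94267 = 333512.24661

€333512.25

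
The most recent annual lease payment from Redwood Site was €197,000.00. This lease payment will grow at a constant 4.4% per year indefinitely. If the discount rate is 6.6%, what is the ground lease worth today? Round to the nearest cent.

D₁ = D₀ × (1 + g) = €197,000.00 × 1.044 = €205,668.0000
Growing perpetuity: P = D₁ / (r − g) = €205,668.0000 / (0.066 − 0.044) = €9,348,545.45

€9348545.45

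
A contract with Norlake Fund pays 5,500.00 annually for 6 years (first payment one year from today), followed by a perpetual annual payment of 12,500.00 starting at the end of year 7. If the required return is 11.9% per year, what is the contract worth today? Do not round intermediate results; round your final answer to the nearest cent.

76180.47

PV of 6-year annuity: 5,500.00 × [1 − (1+0.119)^−6] / 0.119 = 22676.92899
Perpetuity value at year 6: 12,500.00 / 0.119 = 105042.01681
PV of perpetuity: 105042.01681 / (1+0.119)^6 = 53503.54183
Total PV = 22676.92899 + 53503.54183 = 76180.47082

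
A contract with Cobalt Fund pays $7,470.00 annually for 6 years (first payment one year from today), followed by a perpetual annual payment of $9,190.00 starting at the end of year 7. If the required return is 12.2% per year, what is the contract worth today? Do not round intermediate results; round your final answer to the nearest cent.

$68296.12

PV of 6-year annuity: $7,470.00 × [1 − (1+0.122)^−6] / 0.122 = 30539.03182
Perpetuity value at year 6: $9,190.00 / 0.122 = 75327.86885
PV of perpetuity: 75327.86885 / (1+0.122)^6 = 37757.09209
Total PV = 30539.03182 + 37757.09209 = 68296.12391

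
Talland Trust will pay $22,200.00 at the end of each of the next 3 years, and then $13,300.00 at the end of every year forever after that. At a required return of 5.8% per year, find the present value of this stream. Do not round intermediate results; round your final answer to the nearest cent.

PV of 3-year annuity: $22,200.00 × [1 − (1+0.058)^−3] / 0.058 = 59561.13183
Perpetuity value at year 3: $13,300.00 / 0.058 = 229310.34483
PV of perpetuity: 229310.34483 / (1+0.058)^3 = 193627.32441
Total PV = 59561.13183 + 193627.32441 = 253188.45624

$253188.46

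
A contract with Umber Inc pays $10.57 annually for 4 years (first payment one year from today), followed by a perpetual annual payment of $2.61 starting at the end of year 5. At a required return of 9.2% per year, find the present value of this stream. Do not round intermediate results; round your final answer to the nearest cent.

PV of 4-year annuity: $10.57 × [1 − (1+0.092)^−4] / 0.092 = 34.09405
Perpetuity value at year 4: $2.61 / 0.092 = 28.36957
PV of perpetuity: 28.36957 / (1+0.092)^4 = 19.95088
Total PV = 34.09405 + 19.95088 = 54.04493

$54.04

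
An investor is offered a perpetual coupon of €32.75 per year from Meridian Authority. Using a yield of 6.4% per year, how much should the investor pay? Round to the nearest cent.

Level perpetuity: PV = C / r = €32.75 / 0.064 = €511.72

€511.72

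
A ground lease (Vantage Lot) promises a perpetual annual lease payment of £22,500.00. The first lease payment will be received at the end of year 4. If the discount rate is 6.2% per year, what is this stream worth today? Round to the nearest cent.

Value at end of year 3: C / r = £22,500.00 / 0.062 = £362,903.2258
Discount to today: PV = £362,903.2258 / (1 + 0.062)^3 = £362,903.2258 / 1.197770 = £302,982.31

£302982.31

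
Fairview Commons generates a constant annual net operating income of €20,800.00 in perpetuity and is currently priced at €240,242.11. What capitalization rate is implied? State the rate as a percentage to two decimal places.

8.66%

P = C/r ⇒ r = C/P = €20,800.00/€240,242.11 = 0.086579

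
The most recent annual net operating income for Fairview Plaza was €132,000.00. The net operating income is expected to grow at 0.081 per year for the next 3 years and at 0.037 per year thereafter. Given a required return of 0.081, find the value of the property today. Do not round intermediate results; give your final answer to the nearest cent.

D_1 = 142692.00000
D_2 = 154250.05200
D_3 = 166744.30621
Terminal value at year 3: TV = D_3×(1+g_2)/(r−g_2) = 172913.84554/0.044 = 3929860.12595
P_0 = D_1/(1+r)^1 + D_2/(1+r)^2 + D_3/(1+r)^3 + TV/(1+r)^3
    = 132000.00000 + 132000.00000 + 132000.00000 + 3111000.00000 = 3507000.00000

€3507000.00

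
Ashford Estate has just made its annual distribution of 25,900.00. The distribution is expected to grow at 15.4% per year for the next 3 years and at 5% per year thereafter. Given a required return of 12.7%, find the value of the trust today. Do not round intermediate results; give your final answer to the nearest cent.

460661.57

D_1 = 29888.60000
D_2 = 34491.44440
D_3 = 39803.12684
Terminal value at year 3: TV = D_3×(1+g_2)/(r−g_2) = 41793.28318/0.077 = 542769.91142
P_0 = D_1/(1+r)^1 + D_2/(1+r)^2 + D_3/(1+r)^3 + TV/(1+r)^3
    = 26520.49689 + 27155.85929 + 27806.44332 + 379178.77249 = 460661.57198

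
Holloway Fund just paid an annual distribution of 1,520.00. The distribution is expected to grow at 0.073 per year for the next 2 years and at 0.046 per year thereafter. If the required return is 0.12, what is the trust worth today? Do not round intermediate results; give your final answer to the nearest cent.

D_1 = 1630.96000
D_2 = 1750.02008
Terminal value at year 2: TV = D_2×(1+g_2)/(r−g_2) = 1830.52100/0.074 = 24736.77032
P_0 = D_1/(1+r)^1 + D_2/(1+r)^2 + TV/(1+r)^2
    = 1456.21429 + 1395.10529 + 19720.00185 = 22571.32143

22571.32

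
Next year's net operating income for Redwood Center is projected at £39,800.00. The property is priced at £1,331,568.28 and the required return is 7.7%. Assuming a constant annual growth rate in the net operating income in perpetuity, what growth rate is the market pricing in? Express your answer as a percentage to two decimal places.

4.71%

P = D₁/(r−g) ⇒ g = r − D₁/P = 0.077 − £39,800.00/£1,331,568.28 = 0.047110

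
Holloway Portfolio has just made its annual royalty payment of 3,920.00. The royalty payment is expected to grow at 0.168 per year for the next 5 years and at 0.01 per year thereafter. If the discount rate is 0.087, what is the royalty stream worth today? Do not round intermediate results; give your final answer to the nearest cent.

98093.78

D_1 = 4578.56000
D_2 = 5347.75808
D_3 = 6246.18144
D_4 = 7295.53992
D_5 = 8521.19063
Terminal value at year 5: TV = D_5×(1+g_2)/(r−g_2) = 8606.40253/0.077 = 111771.46145
P_0 = D_1/(1+r)^1 + D_2/(1+r)^2 + D_3/(1+r)^3 + D_4/(1+r)^4 + D_5/(1+r)^5 + TV/(1+r)^5
    = 4212.10672 + 4525.98035 + 4863.24292 + 5225.63729 + 5615.03620 + 73651.77353 = 98093.77700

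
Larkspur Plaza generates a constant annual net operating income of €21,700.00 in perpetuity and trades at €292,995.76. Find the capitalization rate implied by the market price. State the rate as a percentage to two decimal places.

P = C/r ⇒ r = C/P = €21,700.00/€292,995.76 = 0.074063

7.41%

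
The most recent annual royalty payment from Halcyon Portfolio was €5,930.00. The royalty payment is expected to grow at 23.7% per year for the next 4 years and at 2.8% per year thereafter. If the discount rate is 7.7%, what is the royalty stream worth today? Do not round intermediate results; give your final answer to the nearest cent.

€250443.42

D_1 = 7335.41000
D_2 = 9073.90217
D_3 = 11224.41698
D_4 = 13884.60381
Terminal value at year 4: TV = D_4×(1+g_2)/(r−g_2) = 14273.37272/0.049 = 291293.32074
P_0 = D_1/(1+r)^1 + D_2/(1+r)^2 + D_3/(1+r)^3 + D_4/(1+r)^4 + TV/(1+r)^4
    = 6810.96565 + 7822.80827 + 8984.97105 + 10319.78570 + 216504.89175 = 250443.42241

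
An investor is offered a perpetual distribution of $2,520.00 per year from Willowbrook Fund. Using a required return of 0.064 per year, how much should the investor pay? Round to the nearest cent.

Level perpetuity: PV = C / r = $2,520.00 / 0.064 = $39,375.00

$39375.00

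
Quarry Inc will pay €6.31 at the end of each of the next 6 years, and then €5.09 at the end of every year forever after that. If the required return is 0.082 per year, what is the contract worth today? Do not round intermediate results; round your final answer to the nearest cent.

PV of 6-year annuity: €6.31 × [1 − (1+0.082)^−6] / 0.082 = 28.99423
Perpetuity value at year 6: €5.09 / 0.082 = 62.07317
PV of perpetuity: 62.07317 / (1+0.082)^6 = 38.68480
Total PV = 28.99423 + 38.68480 = 67.67903

€67.68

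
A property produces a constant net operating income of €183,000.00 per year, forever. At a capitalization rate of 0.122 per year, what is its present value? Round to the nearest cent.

€1500000.00

Level perpetuity: PV = C / r = €183,000.00 / 0.122 = €1,500,000.00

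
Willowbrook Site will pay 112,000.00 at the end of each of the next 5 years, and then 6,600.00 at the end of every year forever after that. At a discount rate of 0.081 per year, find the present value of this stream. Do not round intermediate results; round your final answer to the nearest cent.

501206.30

PV of 5-year annuity: 112,000.00 × [1 − (1+0.081)^−5] / 0.081 = 446007.39226
Perpetuity value at year 5: 6,600.00 / 0.081 = 81481.48148
PV of perpetuity: 81481.48148 / (1+0.081)^5 = 55198.90301
Total PV = 446007.39226 + 55198.90301 = 501206.29527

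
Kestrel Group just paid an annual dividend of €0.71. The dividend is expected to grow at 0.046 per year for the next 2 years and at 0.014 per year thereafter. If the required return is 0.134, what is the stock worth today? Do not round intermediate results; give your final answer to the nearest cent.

€6.36

D_1 = 0.74266
D_2 = 0.77682
Terminal value at year 2: TV = D_2×(1+g_2)/(r−g_2) = 0.78770/0.12 = 6.56415
P_0 = D_1/(1+r)^1 + D_2/(1+r)^2 + TV/(1+r)^2
    = 0.65490 + 0.60408 + 5.10449 = 6.36347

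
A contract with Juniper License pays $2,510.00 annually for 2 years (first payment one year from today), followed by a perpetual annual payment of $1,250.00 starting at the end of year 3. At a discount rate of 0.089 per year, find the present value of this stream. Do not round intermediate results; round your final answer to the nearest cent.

$16264.43

PV of 2-year annuity: $2,510.00 × [1 − (1+0.089)^−2] / 0.089 = 4421.36534
Perpetuity value at year 2: $1,250.00 / 0.089 = 14044.94382
PV of perpetuity: 14044.94382 / (1+0.089)^2 = 11843.06865
Total PV = 4421.36534 + 11843.06865 = 16264.43399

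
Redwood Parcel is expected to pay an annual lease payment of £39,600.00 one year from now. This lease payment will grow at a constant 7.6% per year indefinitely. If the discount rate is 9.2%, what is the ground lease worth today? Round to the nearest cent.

Growing perpetuity: P = D₁ / (r − g) = £39,600.0000 / (0.092 − 0.076) = £2,475,000.00

£2475000.00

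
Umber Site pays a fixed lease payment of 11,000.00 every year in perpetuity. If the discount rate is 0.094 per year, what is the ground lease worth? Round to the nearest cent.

117021.28

Level perpetuity: PV = C / r = 11,000.00 / 0.094 = 117,021.28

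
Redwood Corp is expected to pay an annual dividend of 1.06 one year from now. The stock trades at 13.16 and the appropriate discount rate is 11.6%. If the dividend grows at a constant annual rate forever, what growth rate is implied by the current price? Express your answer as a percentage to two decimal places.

P = D₁/(r−g) ⇒ g = r − D₁/P = 0.116 − 1.06/13.16 = 0.035453

3.55%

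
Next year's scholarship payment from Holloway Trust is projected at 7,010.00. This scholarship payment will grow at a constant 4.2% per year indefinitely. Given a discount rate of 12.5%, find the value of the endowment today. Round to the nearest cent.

Growing perpetuity: P = D₁ / (r − g) = 7,010.0000 / (0.125 − 0.042) = 84,457.83

84457.83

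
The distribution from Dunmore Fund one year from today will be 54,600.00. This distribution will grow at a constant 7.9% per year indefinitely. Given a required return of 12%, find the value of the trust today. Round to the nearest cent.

Growing perpetuity: P = D₁ / (r − g) = 54,600.0000 / (0.12 − 0.079) = 1,331,707.32

1331707.32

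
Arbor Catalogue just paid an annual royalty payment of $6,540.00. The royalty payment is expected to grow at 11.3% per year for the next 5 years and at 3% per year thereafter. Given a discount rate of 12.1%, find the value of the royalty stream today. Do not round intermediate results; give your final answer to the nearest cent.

D_1 = 7279.02000
D_2 = 8101.54926
D_3 = 9017.02433
D_4 = 10035.94808
D_5 = 11170.01021
Terminal value at year 5: TV = D_5×(1+g_2)/(r−g_2) = 11505.11051/0.091 = 126429.78587
P_0 = D_1/(1+r)^1 + D_2/(1+r)^2 + D_3/(1+r)^3 + D_4/(1+r)^4 + D_5/(1+r)^5 + TV/(1+r)^5
    = 6493.32739 + 6446.98785 + 6400.97902 + 6355.29852 + 6309.94403 + 71420.24562 = 103426.78242

$103426.78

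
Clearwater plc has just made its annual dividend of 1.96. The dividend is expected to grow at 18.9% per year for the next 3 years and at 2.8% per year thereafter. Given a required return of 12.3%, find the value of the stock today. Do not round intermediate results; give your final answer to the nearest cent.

D_1 = 2.33044
D_2 = 2.77089
D_3 = 3.29459
Terminal value at year 3: TV = D_3×(1+g_2)/(r−g_2) = 3.38684/0.095 = 35.65095
P_0 = D_1/(1+r)^1 + D_2/(1+r)^2 + D_3/(1+r)^3 + TV/(1+r)^3
    = 2.07519 + 2.19715 + 2.32628 + 25.17282 = 31.77145

31.77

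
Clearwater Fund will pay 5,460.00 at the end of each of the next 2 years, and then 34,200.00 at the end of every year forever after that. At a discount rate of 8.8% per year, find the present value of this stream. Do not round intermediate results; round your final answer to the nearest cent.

PV of 2-year annuity: 5,460.00 × [1 − (1+0.088)^−2] / 0.088 = 9630.86613
Perpetuity value at year 2: 34,200.00 / 0.088 = 388636.36364
PV of perpetuity: 388636.36364 / (1+0.088)^2 = 328311.15819
Total PV = 9630.86613 + 328311.15819 = 337942.02432

337942.02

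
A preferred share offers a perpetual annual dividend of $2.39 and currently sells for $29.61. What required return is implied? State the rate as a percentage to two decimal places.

P = C/r ⇒ r = C/P = $2.39/$29.61 = 0.080716

8.07%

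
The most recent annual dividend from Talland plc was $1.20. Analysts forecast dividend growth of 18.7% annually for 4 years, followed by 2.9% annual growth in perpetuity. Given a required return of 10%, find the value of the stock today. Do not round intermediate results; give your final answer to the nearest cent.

D_1 = 1.42440
D_2 = 1.69076
D_3 = 2.00694
D_4 = 2.38223
Terminal value at year 4: TV = D_4×(1+g_2)/(r−g_2) = 2.45132/0.071 = 34.52559
P_0 = D_1/(1+r)^1 + D_2/(1+r)^2 + D_3/(1+r)^3 + D_4/(1+r)^4 + TV/(1+r)^4
    = 1.29491 + 1.39732 + 1.50784 + 1.62710 + 23.58144 = 29.40862

$29.41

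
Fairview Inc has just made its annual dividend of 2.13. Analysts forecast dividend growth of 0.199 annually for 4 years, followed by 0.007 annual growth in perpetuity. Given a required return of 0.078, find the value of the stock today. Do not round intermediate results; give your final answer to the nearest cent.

D_1 = 2.55387
D_2 = 3.06209
D_3 = 3.67145
D_4 = 4.40206
Terminal value at year 4: TV = D_4×(1+g_2)/(r−g_2) = 4.43288/0.071 = 62.43491
P_0 = D_1/(1+r)^1 + D_2/(1+r)^2 + D_3/(1+r)^3 + D_4/(1+r)^4 + TV/(1+r)^4
    = 2.36908 + 2.63500 + 2.93076 + 3.25973 + 46.23304 = 57.42761

57.43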